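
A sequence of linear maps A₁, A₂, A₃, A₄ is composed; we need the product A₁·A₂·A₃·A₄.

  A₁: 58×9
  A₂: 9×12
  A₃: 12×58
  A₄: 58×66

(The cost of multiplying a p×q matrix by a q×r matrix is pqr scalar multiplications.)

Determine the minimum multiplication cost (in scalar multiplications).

75168

Adjacent pairs: A₁A₂ = 58·9·12 = 6264; A₂A₃ = 9·12·58 = 6264; A₃A₄ = 12·58·66 = 45936.
Length 3: A₁..A₃: k=1: 0+6264+58·9·58=36540; k=2: 6264+0+58·12·58=46632 → min 36540 | A₂..A₄: k=2: 0+45936+9·12·66=53064; k=3: 6264+0+9·58·66=40716 → min 40716.
Length 4: A₁..A₄: k=1: 0+40716+58·9·66=75168; k=2: 6264+45936+58·12·66=98136; k=3: 36540+0+58·58·66=258564 → min 75168.
Optimal order: (A₁·((A₂·A₃)·A₄)) with cost 75168.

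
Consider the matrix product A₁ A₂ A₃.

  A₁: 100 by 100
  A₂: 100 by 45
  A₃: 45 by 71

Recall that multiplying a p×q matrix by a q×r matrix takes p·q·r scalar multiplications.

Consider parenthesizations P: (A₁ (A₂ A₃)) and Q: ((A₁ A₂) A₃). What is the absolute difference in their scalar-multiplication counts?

Order P = (A₁ (A₂ A₃)): (A₂ A₃): 100×45 by 45×71 → 100×71, cost 100·45·71 = 319500; (A₁ (A₂ A₃)): 100×100 by 100×71 → 100×71, cost 100·100·71 = 710000; cumulative 1029500. Total 1029500.
Order Q = ((A₁ A₂) A₃): (A₁ A₂): 100×100 by 100×45 → 100×45, cost 100·100·45 = 450000; ((A₁ A₂) A₃): 100×45 by 45×71 → 100×71, cost 100·45·71 = 319500; cumulative 769500. Total 769500.
Difference: |1029500 − 769500| = 260000.

260000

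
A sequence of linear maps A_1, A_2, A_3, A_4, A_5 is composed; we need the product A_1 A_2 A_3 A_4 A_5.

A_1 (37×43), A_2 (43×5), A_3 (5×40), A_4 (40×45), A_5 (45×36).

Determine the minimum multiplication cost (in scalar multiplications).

Adjacent pairs: A_1A_2 = 37·43·5 = 7955; A_2A_3 = 43·5·40 = 8600; A_3A_4 = 5·40·45 = 9000; A_4A_5 = 40·45·36 = 64800.
Length 3: A_1..A_3: k=1: 0+8600+37·43·40=72240; k=2: 7955+0+37·5·40=15355 → min 15355 | A_2..A_4: k=2: 0+9000+43·5·45=18675; k=3: 8600+0+43·40·45=86000 → min 18675 | A_3..A_5: k=3: 0+64800+5·40·36=72000; k=4: 9000+0+5·45·36=17100 → min 17100.
Length 4: A_1..A_4: k=1: 0+18675+37·43·45=90270; k=2: 7955+9000+37·5·45=25280; k=3: 15355+0+37·40·45=81955 → min 25280 | A_2..A_5: k=2: 0+17100+43·5·36=24840; k=3: 8600+64800+43·40·36=135320; k=4: 18675+0+43·45·36=88335 → min 24840.
Length 5: A_1..A_5: k=1: 0+24840+37·43·36=82116; k=2: 7955+17100+37·5·36=31715; k=3: 15355+64800+37·40·36=133435; k=4: 25280+0+37·45·36=85220 → min 31715.
Optimal order: ((A_1 A_2) ((A_3 A_4) A_5)) with cost 31715.

31715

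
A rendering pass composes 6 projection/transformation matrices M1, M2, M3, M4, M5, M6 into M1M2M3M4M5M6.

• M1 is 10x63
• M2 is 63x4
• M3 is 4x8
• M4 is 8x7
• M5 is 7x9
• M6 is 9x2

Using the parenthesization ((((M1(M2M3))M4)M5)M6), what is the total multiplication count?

8426

(M2M3): 63×4 by 4×8 → 63×8, cost 63·4·8 = 2016
(M1(M2M3)): 10×63 by 63×8 → 10×8, cost 10·63·8 = 5040; cumulative 7056
((M1(M2M3))M4): 10×8 by 8×7 → 10×7, cost 10·8·7 = 560; cumulative 7616
(((M1(M2M3))M4)M5): 10×7 by 7×9 → 10×9, cost 10·7·9 = 630; cumulative 8246
((((M1(M2M3))M4)M5)M6): 10×9 by 9×2 → 10×2, cost 10·9·2 = 180; cumulative 8426
Total: 8426 scalar multiplications.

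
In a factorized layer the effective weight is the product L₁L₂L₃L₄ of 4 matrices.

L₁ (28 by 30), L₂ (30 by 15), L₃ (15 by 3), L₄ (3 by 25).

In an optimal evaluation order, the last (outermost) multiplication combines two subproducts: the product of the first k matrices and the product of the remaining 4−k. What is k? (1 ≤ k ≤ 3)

Adjacent pairs: L₁L₂ = 28·30·15 = 12600; L₂L₃ = 30·15·3 = 1350; L₃L₄ = 15·3·25 = 1125.
Length 3: L₁..L₃: k=1: 0+1350+28·30·3=3870; k=2: 12600+0+28·15·3=13860 → min 3870 | L₂..L₄: k=2: 0+1125+30·15·25=12375; k=3: 1350+0+30·3·25=3600 → min 3600.
Top-level splits: k=1: (L₁..L₁)·(L₂..L₄) → 0+3600+28·30·25 = 24600; k=2: (L₁..L₂)·(L₃..L₄) → 12600+1125+28·15·25 = 24225; k=3: (L₁..L₃)·(L₄..L₄) → 3870+0+28·3·25 = 5970.
Best split is after L₃, i.e. k = 3.

3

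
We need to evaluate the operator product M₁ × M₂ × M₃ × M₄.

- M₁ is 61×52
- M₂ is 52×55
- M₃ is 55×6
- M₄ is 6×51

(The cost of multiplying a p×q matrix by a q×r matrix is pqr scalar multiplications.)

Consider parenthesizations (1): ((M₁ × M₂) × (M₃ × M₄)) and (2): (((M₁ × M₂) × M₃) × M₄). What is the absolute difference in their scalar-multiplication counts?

149139

Order (1) = ((M₁ × M₂) × (M₃ × M₄)): (M₁ × M₂): 61×52 by 52×55 → 61×55, cost 61·52·55 = 174460; (M₃ × M₄): 55×6 by 6×51 → 55×51, cost 55·6·51 = 16830; ((M₁ × M₂) × (M₃ × M₄)): 61×55 by 55×51 → 61×51, cost 61·55·51 = 171105; cumulative 362395. Total 362395.
Order (2) = (((M₁ × M₂) × M₃) × M₄): (M₁ × M₂): 61×52 by 52×55 → 61×55, cost 61·52·55 = 174460; ((M₁ × M₂) × M₃): 61×55 by 55×6 → 61×6, cost 61·55·6 = 20130; cumulative 194590; (((M₁ × M₂) × M₃) × M₄): 61×6 by 6×51 → 61×51, cost 61·6·51 = 18666; cumulative 213256. Total 213256.
Difference: |362395 − 213256| = 149139.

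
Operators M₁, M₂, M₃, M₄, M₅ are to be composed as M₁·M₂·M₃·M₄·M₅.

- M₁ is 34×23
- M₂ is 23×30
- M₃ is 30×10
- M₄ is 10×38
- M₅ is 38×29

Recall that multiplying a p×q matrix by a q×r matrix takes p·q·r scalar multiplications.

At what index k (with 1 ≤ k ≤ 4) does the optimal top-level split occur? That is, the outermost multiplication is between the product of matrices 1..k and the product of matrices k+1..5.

Adjacent pairs: M₁M₂ = 34·23·30 = 23460; M₂M₃ = 23·30·10 = 6900; M₃M₄ = 30·10·38 = 11400; M₄M₅ = 10·38·29 = 11020.
Length 3: M₁..M₃: k=1: 0+6900+34·23·10=14720; k=2: 23460+0+34·30·10=33660 → min 14720 | M₂..M₄: k=2: 0+11400+23·30·38=37620; k=3: 6900+0+23·10·38=15640 → min 15640 | M₃..M₅: k=3: 0+11020+30·10·29=19720; k=4: 11400+0+30·38·29=44460 → min 19720.
Length 4: M₁..M₄: k=1: 0+15640+34·23·38=45356; k=2: 23460+11400+34·30·38=73620; k=3: 14720+0+34·10·38=27640 → min 27640 | M₂..M₅: k=2: 0+19720+23·30·29=39730; k=3: 6900+11020+23·10·29=24590; k=4: 15640+0+23·38·29=40986 → min 24590.
Top-level splits: k=1: (M₁..M₁)·(M₂..M₅) → 0+24590+34·23·29 = 47268; k=2: (M₁..M₂)·(M₃..M₅) → 23460+19720+34·30·29 = 72760; k=3: (M₁..M₃)·(M₄..M₅) → 14720+11020+34·10·29 = 35600; k=4: (M₁..M₄)·(M₅..M₅) → 27640+0+34·38·29 = 65108.
Best split is after M₃, i.e. k = 3.

3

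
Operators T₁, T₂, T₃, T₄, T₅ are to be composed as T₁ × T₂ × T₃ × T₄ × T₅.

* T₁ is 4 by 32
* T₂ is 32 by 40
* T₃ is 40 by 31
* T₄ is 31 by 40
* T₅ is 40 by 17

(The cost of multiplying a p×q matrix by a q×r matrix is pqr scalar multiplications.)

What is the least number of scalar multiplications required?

Adjacent pairs: T₁T₂ = 4·32·40 = 5120; T₂T₃ = 32·40·31 = 39680; T₃T₄ = 40·31·40 = 49600; T₄T₅ = 31·40·17 = 21080.
Length 3: T₁..T₃: k=1: 0+39680+4·32·31=43648; k=2: 5120+0+4·40·31=10080 → min 10080 | T₂..T₄: k=2: 0+49600+32·40·40=100800; k=3: 39680+0+32·31·40=79360 → min 79360 | T₃..T₅: k=3: 0+21080+40·31·17=42160; k=4: 49600+0+40·40·17=76800 → min 42160.
Length 4: T₁..T₄: k=1: 0+79360+4·32·40=84480; k=2: 5120+49600+4·40·40=61120; k=3: 10080+0+4·31·40=15040 → min 15040 | T₂..T₅: k=2: 0+42160+32·40·17=63920; k=3: 39680+21080+32·31·17=77624; k=4: 79360+0+32·40·17=101120 → min 63920.
Length 5: T₁..T₅: k=1: 0+63920+4·32·17=66096; k=2: 5120+42160+4·40·17=50000; k=3: 10080+21080+4·31·17=33268; k=4: 15040+0+4·40·17=17760 → min 17760.
Optimal order: ((((T₁ × T₂) × T₃) × T₄) × T₅) with cost 17760.

17760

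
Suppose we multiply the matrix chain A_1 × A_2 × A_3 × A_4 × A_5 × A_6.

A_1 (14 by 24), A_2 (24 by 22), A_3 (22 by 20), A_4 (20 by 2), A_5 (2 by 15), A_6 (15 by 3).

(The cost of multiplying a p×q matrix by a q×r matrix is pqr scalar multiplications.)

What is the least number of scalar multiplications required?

2782

Adjacent pairs: A_1A_2 = 14·24·22 = 7392; A_2A_3 = 24·22·20 = 10560; A_3A_4 = 22·20·2 = 880; A_4A_5 = 20·2·15 = 600; A_5A_6 = 2·15·3 = 90.
Length 3: A_1..A_3: k=1: 0+10560+14·24·20=17280; k=2: 7392+0+14·22·20=13552 → min 13552 | A_2..A_4: k=2: 0+880+24·22·2=1936; k=3: 10560+0+24·20·2=11520 → min 1936 | A_3..A_5: k=3: 0+600+22·20·15=7200; k=4: 880+0+22·2·15=1540 → min 1540 | A_4..A_6: k=4: 0+90+20·2·3=210; k=5: 600+0+20·15·3=1500 → min 210.
Length 4: A_1..A_4: k=1: 0+1936+14·24·2=2608; k=2: 7392+880+14·22·2=8888; k=3: 13552+0+14·20·2=14112 → min 2608 | A_2..A_5: k=2: 0+1540+24·22·15=9460; k=3: 10560+600+24·20·15=18360; k=4: 1936+0+24·2·15=2656 → min 2656 | A_3..A_6: k=3: 0+210+22·20·3=1530; k=4: 880+90+22·2·3=1102; k=5: 1540+0+22·15·3=2530 → min 1102.
Length 5: A_1..A_5: k=1: 0+2656+14·24·15=7696; k=2: 7392+1540+14·22·15=13552; k=3: 13552+600+14·20·15=18352; k=4: 2608+0+14·2·15=3028 → min 3028 | A_2..A_6: k=2: 0+1102+24·22·3=2686; k=3: 10560+210+24·20·3=12210; k=4: 1936+90+24·2·3=2170; k=5: 2656+0+24·15·3=3736 → min 2170.
Length 6: A_1..A_6: k=1: 0+2170+14·24·3=3178; k=2: 7392+1102+14·22·3=9418; k=3: 13552+210+14·20·3=14602; k=4: 2608+90+14·2·3=2782; k=5: 3028+0+14·15·3=3658 → min 2782.
Optimal order: ((A_1 × (A_2 × (A_3 × A_4))) × (A_5 × A_6)) with cost 2782.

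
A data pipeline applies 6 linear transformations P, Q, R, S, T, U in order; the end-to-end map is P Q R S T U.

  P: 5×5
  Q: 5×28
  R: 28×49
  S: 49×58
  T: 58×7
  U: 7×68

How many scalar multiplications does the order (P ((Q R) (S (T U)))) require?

246084

(Q R): 5×28 by 28×49 → 5×49, cost 5·28·49 = 6860
(T U): 58×7 by 7×68 → 58×68, cost 58·7·68 = 27608
(S (T U)): 49×58 by 58×68 → 49×68, cost 49·58·68 = 193256; cumulative 220864
((Q R) (S (T U))): 5×49 by 49×68 → 5×68, cost 5·49·68 = 16660; cumulative 244384
(P ((Q R) (S (T U)))): 5×5 by 5×68 → 5×68, cost 5·5·68 = 1700; cumulative 246084
Total: 246084 scalar multiplications.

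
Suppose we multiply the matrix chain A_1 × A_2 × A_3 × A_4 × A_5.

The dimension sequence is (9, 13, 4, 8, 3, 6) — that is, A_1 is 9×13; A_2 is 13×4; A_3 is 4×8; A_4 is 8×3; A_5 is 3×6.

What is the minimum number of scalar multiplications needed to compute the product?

Adjacent pairs: A_1A_2 = 9·13·4 = 468; A_2A_3 = 13·4·8 = 416; A_3A_4 = 4·8·3 = 96; A_4A_5 = 8·3·6 = 144.
Length 3: A_1..A_3: k=1: 0+416+9·13·8=1352; k=2: 468+0+9·4·8=756 → min 756 | A_2..A_4: k=2: 0+96+13·4·3=252; k=3: 416+0+13·8·3=728 → min 252 | A_3..A_5: k=3: 0+144+4·8·6=336; k=4: 96+0+4·3·6=168 → min 168.
Length 4: A_1..A_4: k=1: 0+252+9·13·3=603; k=2: 468+96+9·4·3=672; k=3: 756+0+9·8·3=972 → min 603 | A_2..A_5: k=2: 0+168+13·4·6=480; k=3: 416+144+13·8·6=1184; k=4: 252+0+13·3·6=486 → min 480.
Length 5: A_1..A_5: k=1: 0+480+9·13·6=1182; k=2: 468+168+9·4·6=852; k=3: 756+144+9·8·6=1332; k=4: 603+0+9·3·6=765 → min 765.
Optimal order: ((A_1 × (A_2 × (A_3 × A_4))) × A_5) with cost 765.

765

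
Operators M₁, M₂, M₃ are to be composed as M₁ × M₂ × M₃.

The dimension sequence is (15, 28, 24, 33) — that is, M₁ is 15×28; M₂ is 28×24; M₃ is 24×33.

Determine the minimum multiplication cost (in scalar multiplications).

Order (M₁ × (M₂ × M₃)): (M₂ × M₃): 28×24 by 24×33 → 28×33, cost 28·24·33 = 22176; (M₁ × (M₂ × M₃)): 15×28 by 28×33 → 15×33, cost 15·28·33 = 13860; cumulative 36036. Total 36036.
Order ((M₁ × M₂) × M₃): (M₁ × M₂): 15×28 by 28×24 → 15×24, cost 15·28·24 = 10080; ((M₁ × M₂) × M₃): 15×24 by 24×33 → 15×33, cost 15·24·33 = 11880; cumulative 21960. Total 21960.
Minimum: 21960.

21960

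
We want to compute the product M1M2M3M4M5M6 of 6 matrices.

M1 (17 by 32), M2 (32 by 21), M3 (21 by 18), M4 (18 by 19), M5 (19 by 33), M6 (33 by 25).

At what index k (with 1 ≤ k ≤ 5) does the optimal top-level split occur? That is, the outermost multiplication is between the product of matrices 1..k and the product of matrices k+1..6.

4

Adjacent pairs: M1M2 = 17·32·21 = 11424; M2M3 = 32·21·18 = 12096; M3M4 = 21·18·19 = 7182; M4M5 = 18·19·33 = 11286; M5M6 = 19·33·25 = 15675.
Length 3: M1..M3: k=1: 0+12096+17·32·18=21888; k=2: 11424+0+17·21·18=17850 → min 17850 | M2..M4: k=2: 0+7182+32·21·19=19950; k=3: 12096+0+32·18·19=23040 → min 19950 | M3..M5: k=3: 0+11286+21·18·33=23760; k=4: 7182+0+21·19·33=20349 → min 20349 | M4..M6: k=4: 0+15675+18·19·25=24225; k=5: 11286+0+18·33·25=26136 → min 24225.
Length 4: M1..M4: k=1: 0+19950+17·32·19=30286; k=2: 11424+7182+17·21·19=25389; k=3: 17850+0+17·18·19=23664 → min 23664 | M2..M5: k=2: 0+20349+32·21·33=42525; k=3: 12096+11286+32·18·33=42390; k=4: 19950+0+32·19·33=40014 → min 40014 | M3..M6: k=3: 0+24225+21·18·25=33675; k=4: 7182+15675+21·19·25=32832; k=5: 20349+0+21·33·25=37674 → min 32832.
Length 5: M1..M5: k=1: 0+40014+17·32·33=57966; k=2: 11424+20349+17·21·33=43554; k=3: 17850+11286+17·18·33=39234; k=4: 23664+0+17·19·33=34323 → min 34323 | M2..M6: k=2: 0+32832+32·21·25=49632; k=3: 12096+24225+32·18·25=50721; k=4: 19950+15675+32·19·25=50825; k=5: 40014+0+32·33·25=66414 → min 49632.
Top-level splits: k=1: (M1..M1)·(M2..M6) → 0+49632+17·32·25 = 63232; k=2: (M1..M2)·(M3..M6) → 11424+32832+17·21·25 = 53181; k=3: (M1..M3)·(M4..M6) → 17850+24225+17·18·25 = 49725; k=4: (M1..M4)·(M5..M6) → 23664+15675+17·19·25 = 47414; k=5: (M1..M5)·(M6..M6) → 34323+0+17·33·25 = 48348.
Best split is after M4, i.e. k = 4.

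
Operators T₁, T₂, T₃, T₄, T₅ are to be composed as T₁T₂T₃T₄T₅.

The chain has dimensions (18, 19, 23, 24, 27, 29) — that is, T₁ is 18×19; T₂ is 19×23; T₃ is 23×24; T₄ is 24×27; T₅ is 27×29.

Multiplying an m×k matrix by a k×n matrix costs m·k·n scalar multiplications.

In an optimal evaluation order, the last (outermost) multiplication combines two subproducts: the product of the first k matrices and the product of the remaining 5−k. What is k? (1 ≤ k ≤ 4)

4

Adjacent pairs: T₁T₂ = 18·19·23 = 7866; T₂T₃ = 19·23·24 = 10488; T₃T₄ = 23·24·27 = 14904; T₄T₅ = 24·27·29 = 18792.
Length 3: T₁..T₃: k=1: 0+10488+18·19·24=18696; k=2: 7866+0+18·23·24=17802 → min 17802 | T₂..T₄: k=2: 0+14904+19·23·27=26703; k=3: 10488+0+19·24·27=22800 → min 22800 | T₃..T₅: k=3: 0+18792+23·24·29=34800; k=4: 14904+0+23·27·29=32913 → min 32913.
Length 4: T₁..T₄: k=1: 0+22800+18·19·27=32034; k=2: 7866+14904+18·23·27=33948; k=3: 17802+0+18·24·27=29466 → min 29466 | T₂..T₅: k=2: 0+32913+19·23·29=45586; k=3: 10488+18792+19·24·29=42504; k=4: 22800+0+19·27·29=37677 → min 37677.
Top-level splits: k=1: (T₁..T₁)·(T₂..T₅) → 0+37677+18·19·29 = 47595; k=2: (T₁..T₂)·(T₃..T₅) → 7866+32913+18·23·29 = 52785; k=3: (T₁..T₃)·(T₄..T₅) → 17802+18792+18·24·29 = 49122; k=4: (T₁..T₄)·(T₅..T₅) → 29466+0+18·27·29 = 43560.
Best split is after T₄, i.e. k = 4.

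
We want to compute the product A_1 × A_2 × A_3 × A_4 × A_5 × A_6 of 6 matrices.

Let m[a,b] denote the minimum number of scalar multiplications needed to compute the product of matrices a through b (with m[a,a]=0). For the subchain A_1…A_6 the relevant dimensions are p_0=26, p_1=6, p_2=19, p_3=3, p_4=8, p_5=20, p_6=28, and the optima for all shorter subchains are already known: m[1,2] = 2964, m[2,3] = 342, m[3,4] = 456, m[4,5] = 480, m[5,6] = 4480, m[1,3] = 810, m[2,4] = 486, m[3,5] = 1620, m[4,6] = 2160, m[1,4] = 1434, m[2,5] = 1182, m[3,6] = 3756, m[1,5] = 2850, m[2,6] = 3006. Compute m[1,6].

5154

m[1,6] = min over k∈[1,5] of m[1,k]+m[k+1,6]+p_{0}·p_k·p_{6}.
k=1: 0 + 3006 + 26·6·28 = 7374; k=2: 2964 + 3756 + 26·19·28 = 20552; k=3: 810 + 2160 + 26·3·28 = 5154; k=4: 1434 + 4480 + 26·8·28 = 11738; k=5: 2850 + 0 + 26·20·28 = 17410.
Minimum: 5154 at k=3.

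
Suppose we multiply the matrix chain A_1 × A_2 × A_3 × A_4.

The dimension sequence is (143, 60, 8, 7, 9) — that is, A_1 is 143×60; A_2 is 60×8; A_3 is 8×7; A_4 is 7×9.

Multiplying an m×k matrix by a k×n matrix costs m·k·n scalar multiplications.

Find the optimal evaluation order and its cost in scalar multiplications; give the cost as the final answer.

72429

Adjacent pairs: A_1A_2 = 143·60·8 = 68640; A_2A_3 = 60·8·7 = 3360; A_3A_4 = 8·7·9 = 504.
Length 3: A_1..A_3: k=1: 0+3360+143·60·7=63420; k=2: 68640+0+143·8·7=76648 → min 63420 | A_2..A_4: k=2: 0+504+60·8·9=4824; k=3: 3360+0+60·7·9=7140 → min 4824.
Length 4: A_1..A_4: k=1: 0+4824+143·60·9=82044; k=2: 68640+504+143·8·9=79440; k=3: 63420+0+143·7·9=72429 → min 72429.
Optimal parenthesization: ((A_1 × (A_2 × A_3)) × A_4) with cost 72429.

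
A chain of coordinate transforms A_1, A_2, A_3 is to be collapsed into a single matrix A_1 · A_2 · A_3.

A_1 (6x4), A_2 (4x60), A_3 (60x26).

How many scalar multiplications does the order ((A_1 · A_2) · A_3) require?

10800

(A_1 · A_2): 6×4 by 4×60 → 6×60, cost 6·4·60 = 1440
((A_1 · A_2) · A_3): 6×60 by 60×26 → 6×26, cost 6·60·26 = 9360; cumulative 10800
Total: 10800 scalar multiplications.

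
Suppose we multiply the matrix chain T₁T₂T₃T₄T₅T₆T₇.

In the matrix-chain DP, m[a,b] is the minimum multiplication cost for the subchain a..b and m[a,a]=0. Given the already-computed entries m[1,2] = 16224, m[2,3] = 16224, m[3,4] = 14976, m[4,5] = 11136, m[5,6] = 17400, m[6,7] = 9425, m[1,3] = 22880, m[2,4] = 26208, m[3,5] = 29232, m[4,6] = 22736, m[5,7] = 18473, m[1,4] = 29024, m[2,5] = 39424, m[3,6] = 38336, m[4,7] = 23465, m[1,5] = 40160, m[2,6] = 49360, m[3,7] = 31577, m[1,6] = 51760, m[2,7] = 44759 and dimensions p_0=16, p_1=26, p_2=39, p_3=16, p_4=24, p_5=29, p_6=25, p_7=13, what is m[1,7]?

49673

m[1,7] = min over k∈[1,6] of m[1,k]+m[k+1,7]+p_{0}·p_k·p_{7}.
k=1: 0 + 44759 + 16·26·13 = 50167; k=2: 16224 + 31577 + 16·39·13 = 55913; k=3: 22880 + 23465 + 16·16·13 = 49673; k=4: 29024 + 18473 + 16·24·13 = 52489; k=5: 40160 + 9425 + 16·29·13 = 55617; k=6: 51760 + 0 + 16·25·13 = 56960.
Minimum: 49673 at k=3.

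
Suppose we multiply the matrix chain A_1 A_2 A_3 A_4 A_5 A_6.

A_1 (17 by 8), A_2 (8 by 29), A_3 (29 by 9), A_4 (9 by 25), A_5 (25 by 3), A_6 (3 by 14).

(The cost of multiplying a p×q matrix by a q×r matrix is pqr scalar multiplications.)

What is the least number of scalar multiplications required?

Adjacent pairs: A_1A_2 = 17·8·29 = 3944; A_2A_3 = 8·29·9 = 2088; A_3A_4 = 29·9·25 = 6525; A_4A_5 = 9·25·3 = 675; A_5A_6 = 25·3·14 = 1050.
Length 3: A_1..A_3: k=1: 0+2088+17·8·9=3312; k=2: 3944+0+17·29·9=8381 → min 3312 | A_2..A_4: k=2: 0+6525+8·29·25=12325; k=3: 2088+0+8·9·25=3888 → min 3888 | A_3..A_5: k=3: 0+675+29·9·3=1458; k=4: 6525+0+29·25·3=8700 → min 1458 | A_4..A_6: k=4: 0+1050+9·25·14=4200; k=5: 675+0+9·3·14=1053 → min 1053.
Length 4: A_1..A_4: k=1: 0+3888+17·8·25=7288; k=2: 3944+6525+17·29·25=22794; k=3: 3312+0+17·9·25=7137 → min 7137 | A_2..A_5: k=2: 0+1458+8·29·3=2154; k=3: 2088+675+8·9·3=2979; k=4: 3888+0+8·25·3=4488 → min 2154 | A_3..A_6: k=3: 0+1053+29·9·14=4707; k=4: 6525+1050+29·25·14=17725; k=5: 1458+0+29·3·14=2676 → min 2676.
Length 5: A_1..A_5: k=1: 0+2154+17·8·3=2562; k=2: 3944+1458+17·29·3=6881; k=3: 3312+675+17·9·3=4446; k=4: 7137+0+17·25·3=8412 → min 2562 | A_2..A_6: k=2: 0+2676+8·29·14=5924; k=3: 2088+1053+8·9·14=4149; k=4: 3888+1050+8·25·14=7738; k=5: 2154+0+8·3·14=2490 → min 2490.
Length 6: A_1..A_6: k=1: 0+2490+17·8·14=4394; k=2: 3944+2676+17·29·14=13522; k=3: 3312+1053+17·9·14=6507; k=4: 7137+1050+17·25·14=14137; k=5: 2562+0+17·3·14=3276 → min 3276.
Optimal order: ((A_1 (A_2 (A_3 (A_4 A_5)))) A_6) with cost 3276.

3276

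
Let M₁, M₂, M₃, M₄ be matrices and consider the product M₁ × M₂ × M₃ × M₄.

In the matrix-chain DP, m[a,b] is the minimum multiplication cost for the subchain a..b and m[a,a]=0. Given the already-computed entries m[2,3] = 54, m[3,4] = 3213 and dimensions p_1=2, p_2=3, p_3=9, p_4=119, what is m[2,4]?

2196

m[2,4] = min over k∈[2,3] of m[2,k]+m[k+1,4]+p_{1}·p_k·p_{4}.
k=2: 0 + 3213 + 2·3·119 = 3927; k=3: 54 + 0 + 2·9·119 = 2196.
Minimum: 2196 at k=3.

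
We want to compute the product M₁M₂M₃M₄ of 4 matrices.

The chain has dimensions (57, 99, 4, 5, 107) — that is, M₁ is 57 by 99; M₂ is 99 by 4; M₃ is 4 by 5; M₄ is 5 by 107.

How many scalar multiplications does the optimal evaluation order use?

49108

Adjacent pairs: M₁M₂ = 57·99·4 = 22572; M₂M₃ = 99·4·5 = 1980; M₃M₄ = 4·5·107 = 2140.
Length 3: M₁..M₃: k=1: 0+1980+57·99·5=30195; k=2: 22572+0+57·4·5=23712 → min 23712 | M₂..M₄: k=2: 0+2140+99·4·107=44512; k=3: 1980+0+99·5·107=54945 → min 44512.
Length 4: M₁..M₄: k=1: 0+44512+57·99·107=648313; k=2: 22572+2140+57·4·107=49108; k=3: 23712+0+57·5·107=54207 → min 49108.
Optimal order: ((M₁M₂)(M₃M₄)) with cost 49108.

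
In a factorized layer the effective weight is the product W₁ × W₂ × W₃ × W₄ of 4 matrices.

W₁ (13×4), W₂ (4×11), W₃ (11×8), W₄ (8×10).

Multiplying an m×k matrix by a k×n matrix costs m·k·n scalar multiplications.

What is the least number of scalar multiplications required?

Adjacent pairs: W₁W₂ = 13·4·11 = 572; W₂W₃ = 4·11·8 = 352; W₃W₄ = 11·8·10 = 880.
Length 3: W₁..W₃: k=1: 0+352+13·4·8=768; k=2: 572+0+13·11·8=1716 → min 768 | W₂..W₄: k=2: 0+880+4·11·10=1320; k=3: 352+0+4·8·10=672 → min 672.
Length 4: W₁..W₄: k=1: 0+672+13·4·10=1192; k=2: 572+880+13·11·10=2882; k=3: 768+0+13·8·10=1808 → min 1192.
Optimal order: (W₁ × ((W₂ × W₃) × W₄)) with cost 1192.

1192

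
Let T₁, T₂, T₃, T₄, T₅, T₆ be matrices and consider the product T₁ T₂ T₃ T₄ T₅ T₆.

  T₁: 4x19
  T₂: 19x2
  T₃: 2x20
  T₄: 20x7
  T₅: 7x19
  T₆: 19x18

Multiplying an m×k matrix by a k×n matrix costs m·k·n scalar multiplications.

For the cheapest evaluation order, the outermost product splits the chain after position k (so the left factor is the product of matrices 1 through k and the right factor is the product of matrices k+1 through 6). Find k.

Adjacent pairs: T₁T₂ = 4·19·2 = 152; T₂T₃ = 19·2·20 = 760; T₃T₄ = 2·20·7 = 280; T₄T₅ = 20·7·19 = 2660; T₅T₆ = 7·19·18 = 2394.
Length 3: T₁..T₃: k=1: 0+760+4·19·20=2280; k=2: 152+0+4·2·20=312 → min 312 | T₂..T₄: k=2: 0+280+19·2·7=546; k=3: 760+0+19·20·7=3420 → min 546 | T₃..T₅: k=3: 0+2660+2·20·19=3420; k=4: 280+0+2·7·19=546 → min 546 | T₄..T₆: k=4: 0+2394+20·7·18=4914; k=5: 2660+0+20·19·18=9500 → min 4914.
Length 4: T₁..T₄: k=1: 0+546+4·19·7=1078; k=2: 152+280+4·2·7=488; k=3: 312+0+4·20·7=872 → min 488 | T₂..T₅: k=2: 0+546+19·2·19=1268; k=3: 760+2660+19·20·19=10640; k=4: 546+0+19·7·19=3073 → min 1268 | T₃..T₆: k=3: 0+4914+2·20·18=5634; k=4: 280+2394+2·7·18=2926; k=5: 546+0+2·19·18=1230 → min 1230.
Length 5: T₁..T₅: k=1: 0+1268+4·19·19=2712; k=2: 152+546+4·2·19=850; k=3: 312+2660+4·20·19=4492; k=4: 488+0+4·7·19=1020 → min 850 | T₂..T₆: k=2: 0+1230+19·2·18=1914; k=3: 760+4914+19·20·18=12514; k=4: 546+2394+19·7·18=5334; k=5: 1268+0+19·19·18=7766 → min 1914.
Top-level splits: k=1: (T₁..T₁)·(T₂..T₆) → 0+1914+4·19·18 = 3282; k=2: (T₁..T₂)·(T₃..T₆) → 152+1230+4·2·18 = 1526; k=3: (T₁..T₃)·(T₄..T₆) → 312+4914+4·20·18 = 6666; k=4: (T₁..T₄)·(T₅..T₆) → 488+2394+4·7·18 = 3386; k=5: (T₁..T₅)·(T₆..T₆) → 850+0+4·19·18 = 2218.
Best split is after T₂, i.e. k = 2.

2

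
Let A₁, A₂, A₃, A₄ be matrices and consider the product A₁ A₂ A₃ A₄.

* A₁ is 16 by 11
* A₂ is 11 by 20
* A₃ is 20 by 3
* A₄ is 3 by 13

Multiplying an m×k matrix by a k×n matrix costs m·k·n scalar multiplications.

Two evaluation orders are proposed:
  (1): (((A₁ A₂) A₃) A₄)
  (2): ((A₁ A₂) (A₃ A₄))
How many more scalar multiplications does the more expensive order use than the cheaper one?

Order (1) = (((A₁ A₂) A₃) A₄): (A₁ A₂): 16×11 by 11×20 → 16×20, cost 16·11·20 = 3520; ((A₁ A₂) A₃): 16×20 by 20×3 → 16×3, cost 16·20·3 = 960; cumulative 4480; (((A₁ A₂) A₃) A₄): 16×3 by 3×13 → 16×13, cost 16·3·13 = 624; cumulative 5104. Total 5104.
Order (2) = ((A₁ A₂) (A₃ A₄)): (A₁ A₂): 16×11 by 11×20 → 16×20, cost 16·11·20 = 3520; (A₃ A₄): 20×3 by 3×13 → 20×13, cost 20·3·13 = 780; ((A₁ A₂) (A₃ A₄)): 16×20 by 20×13 → 16×13, cost 16·20·13 = 4160; cumulative 8460. Total 8460.
Difference: |5104 − 8460| = 3356.

3356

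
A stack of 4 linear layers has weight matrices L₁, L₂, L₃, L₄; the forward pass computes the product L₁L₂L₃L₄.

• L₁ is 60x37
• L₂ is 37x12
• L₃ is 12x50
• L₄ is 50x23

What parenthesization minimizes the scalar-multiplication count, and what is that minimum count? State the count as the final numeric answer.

Adjacent pairs: L₁L₂ = 60·37·12 = 26640; L₂L₃ = 37·12·50 = 22200; L₃L₄ = 12·50·23 = 13800.
Length 3: L₁..L₃: k=1: 0+22200+60·37·50=133200; k=2: 26640+0+60·12·50=62640 → min 62640 | L₂..L₄: k=2: 0+13800+37·12·23=24012; k=3: 22200+0+37·50·23=64750 → min 24012.
Length 4: L₁..L₄: k=1: 0+24012+60·37·23=75072; k=2: 26640+13800+60·12·23=57000; k=3: 62640+0+60·50·23=131640 → min 57000.
Optimal parenthesization: ((L₁L₂)(L₃L₄)) with cost 57000.

57000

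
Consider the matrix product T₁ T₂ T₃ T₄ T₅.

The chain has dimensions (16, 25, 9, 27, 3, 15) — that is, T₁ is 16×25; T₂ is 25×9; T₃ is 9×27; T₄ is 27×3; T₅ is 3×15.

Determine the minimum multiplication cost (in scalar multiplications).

3324

Adjacent pairs: T₁T₂ = 16·25·9 = 3600; T₂T₃ = 25·9·27 = 6075; T₃T₄ = 9·27·3 = 729; T₄T₅ = 27·3·15 = 1215.
Length 3: T₁..T₃: k=1: 0+6075+16·25·27=16875; k=2: 3600+0+16·9·27=7488 → min 7488 | T₂..T₄: k=2: 0+729+25·9·3=1404; k=3: 6075+0+25·27·3=8100 → min 1404 | T₃..T₅: k=3: 0+1215+9·27·15=4860; k=4: 729+0+9·3·15=1134 → min 1134.
Length 4: T₁..T₄: k=1: 0+1404+16·25·3=2604; k=2: 3600+729+16·9·3=4761; k=3: 7488+0+16·27·3=8784 → min 2604 | T₂..T₅: k=2: 0+1134+25·9·15=4509; k=3: 6075+1215+25·27·15=17415; k=4: 1404+0+25·3·15=2529 → min 2529.
Length 5: T₁..T₅: k=1: 0+2529+16·25·15=8529; k=2: 3600+1134+16·9·15=6894; k=3: 7488+1215+16·27·15=15183; k=4: 2604+0+16·3·15=3324 → min 3324.
Optimal order: ((T₁ (T₂ (T₃ T₄))) T₅) with cost 3324.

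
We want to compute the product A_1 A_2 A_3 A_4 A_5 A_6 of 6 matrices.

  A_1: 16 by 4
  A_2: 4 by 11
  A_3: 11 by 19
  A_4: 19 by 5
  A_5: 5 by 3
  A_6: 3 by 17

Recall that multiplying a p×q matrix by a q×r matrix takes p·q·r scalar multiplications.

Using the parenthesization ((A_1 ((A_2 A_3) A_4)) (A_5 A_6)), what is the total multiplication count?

3151

(A_2 A_3): 4×11 by 11×19 → 4×19, cost 4·11·19 = 836
((A_2 A_3) A_4): 4×19 by 19×5 → 4×5, cost 4·19·5 = 380; cumulative 1216
(A_1 ((A_2 A_3) A_4)): 16×4 by 4×5 → 16×5, cost 16·4·5 = 320; cumulative 1536
(A_5 A_6): 5×3 by 3×17 → 5×17, cost 5·3·17 = 255
((A_1 ((A_2 A_3) A_4)) (A_5 A_6)): 16×5 by 5×17 → 16×17, cost 16·5·17 = 1360; cumulative 3151
Total: 3151 scalar multiplications.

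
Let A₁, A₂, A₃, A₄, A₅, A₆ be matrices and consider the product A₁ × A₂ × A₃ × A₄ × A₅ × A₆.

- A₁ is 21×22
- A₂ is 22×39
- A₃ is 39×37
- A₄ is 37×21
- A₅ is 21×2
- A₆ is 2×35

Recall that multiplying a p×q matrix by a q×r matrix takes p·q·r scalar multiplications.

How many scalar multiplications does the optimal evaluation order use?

8550

Adjacent pairs: A₁A₂ = 21·22·39 = 18018; A₂A₃ = 22·39·37 = 31746; A₃A₄ = 39·37·21 = 30303; A₄A₅ = 37·21·2 = 1554; A₅A₆ = 21·2·35 = 1470.
Length 3: A₁..A₃: k=1: 0+31746+21·22·37=48840; k=2: 18018+0+21·39·37=48321 → min 48321 | A₂..A₄: k=2: 0+30303+22·39·21=48321; k=3: 31746+0+22·37·21=48840 → min 48321 | A₃..A₅: k=3: 0+1554+39·37·2=4440; k=4: 30303+0+39·21·2=31941 → min 4440 | A₄..A₆: k=4: 0+1470+37·21·35=28665; k=5: 1554+0+37·2·35=4144 → min 4144.
Length 4: A₁..A₄: k=1: 0+48321+21·22·21=58023; k=2: 18018+30303+21·39·21=65520; k=3: 48321+0+21·37·21=64638 → min 58023 | A₂..A₅: k=2: 0+4440+22·39·2=6156; k=3: 31746+1554+22·37·2=34928; k=4: 48321+0+22·21·2=49245 → min 6156 | A₃..A₆: k=3: 0+4144+39·37·35=54649; k=4: 30303+1470+39·21·35=60438; k=5: 4440+0+39·2·35=7170 → min 7170.
Length 5: A₁..A₅: k=1: 0+6156+21·22·2=7080; k=2: 18018+4440+21·39·2=24096; k=3: 48321+1554+21·37·2=51429; k=4: 58023+0+21·21·2=58905 → min 7080 | A₂..A₆: k=2: 0+7170+22·39·35=37200; k=3: 31746+4144+22·37·35=64380; k=4: 48321+1470+22·21·35=65961; k=5: 6156+0+22·2·35=7696 → min 7696.
Length 6: A₁..A₆: k=1: 0+7696+21·22·35=23866; k=2: 18018+7170+21·39·35=53853; k=3: 48321+4144+21·37·35=79660; k=4: 58023+1470+21·21·35=74928; k=5: 7080+0+21·2·35=8550 → min 8550.
Optimal order: ((A₁ × (A₂ × (A₃ × (A₄ × A₅)))) × A₆) with cost 8550.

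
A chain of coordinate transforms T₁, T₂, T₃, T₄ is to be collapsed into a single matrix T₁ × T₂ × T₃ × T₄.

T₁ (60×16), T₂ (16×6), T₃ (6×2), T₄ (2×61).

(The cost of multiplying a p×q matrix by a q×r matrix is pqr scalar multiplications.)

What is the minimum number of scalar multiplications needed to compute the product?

Adjacent pairs: T₁T₂ = 60·16·6 = 5760; T₂T₃ = 16·6·2 = 192; T₃T₄ = 6·2·61 = 732.
Length 3: T₁..T₃: k=1: 0+192+60·16·2=2112; k=2: 5760+0+60·6·2=6480 → min 2112 | T₂..T₄: k=2: 0+732+16·6·61=6588; k=3: 192+0+16·2·61=2144 → min 2144.
Length 4: T₁..T₄: k=1: 0+2144+60·16·61=60704; k=2: 5760+732+60·6·61=28452; k=3: 2112+0+60·2·61=9432 → min 9432.
Optimal order: ((T₁ × (T₂ × T₃)) × T₄) with cost 9432.

9432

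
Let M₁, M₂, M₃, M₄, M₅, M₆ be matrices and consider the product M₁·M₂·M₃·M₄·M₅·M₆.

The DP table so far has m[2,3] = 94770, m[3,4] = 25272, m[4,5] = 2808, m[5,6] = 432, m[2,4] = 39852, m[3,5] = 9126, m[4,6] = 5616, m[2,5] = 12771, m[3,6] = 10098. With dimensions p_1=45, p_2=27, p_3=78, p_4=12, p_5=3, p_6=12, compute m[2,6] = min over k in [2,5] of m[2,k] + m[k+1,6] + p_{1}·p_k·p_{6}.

m[2,6] = min over k∈[2,5] of m[2,k]+m[k+1,6]+p_{1}·p_k·p_{6}.
k=2: 0 + 10098 + 45·27·12 = 24678; k=3: 94770 + 5616 + 45·78·12 = 142506; k=4: 39852 + 432 + 45·12·12 = 46764; k=5: 12771 + 0 + 45·3·12 = 14391.
Minimum: 14391 at k=5.

14391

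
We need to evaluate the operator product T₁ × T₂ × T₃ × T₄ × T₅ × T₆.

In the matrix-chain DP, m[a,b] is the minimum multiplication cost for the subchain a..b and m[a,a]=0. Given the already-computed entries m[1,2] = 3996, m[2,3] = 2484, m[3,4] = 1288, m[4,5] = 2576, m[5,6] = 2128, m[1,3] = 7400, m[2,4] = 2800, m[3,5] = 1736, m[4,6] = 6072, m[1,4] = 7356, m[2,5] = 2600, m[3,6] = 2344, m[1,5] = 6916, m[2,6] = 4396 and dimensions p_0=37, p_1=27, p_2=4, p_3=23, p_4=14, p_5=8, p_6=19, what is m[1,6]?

m[1,6] = min over k∈[1,5] of m[1,k]+m[k+1,6]+p_{0}·p_k·p_{6}.
k=1: 0 + 4396 + 37·27·19 = 23377; k=2: 3996 + 2344 + 37·4·19 = 9152; k=3: 7400 + 6072 + 37·23·19 = 29641; k=4: 7356 + 2128 + 37·14·19 = 19326; k=5: 6916 + 0 + 37·8·19 = 12540.
Minimum: 9152 at k=2.

9152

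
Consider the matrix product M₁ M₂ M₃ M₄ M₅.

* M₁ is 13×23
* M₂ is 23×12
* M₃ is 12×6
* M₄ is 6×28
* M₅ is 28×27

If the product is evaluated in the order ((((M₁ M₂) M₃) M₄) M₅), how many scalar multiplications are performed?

16536

(M₁ M₂): 13×23 by 23×12 → 13×12, cost 13·23·12 = 3588
((M₁ M₂) M₃): 13×12 by 12×6 → 13×6, cost 13·12·6 = 936; cumulative 4524
(((M₁ M₂) M₃) M₄): 13×6 by 6×28 → 13×28, cost 13·6·28 = 2184; cumulative 6708
((((M₁ M₂) M₃) M₄) M₅): 13×28 by 28×27 → 13×27, cost 13·28·27 = 9828; cumulative 16536
Total: 16536 scalar multiplications.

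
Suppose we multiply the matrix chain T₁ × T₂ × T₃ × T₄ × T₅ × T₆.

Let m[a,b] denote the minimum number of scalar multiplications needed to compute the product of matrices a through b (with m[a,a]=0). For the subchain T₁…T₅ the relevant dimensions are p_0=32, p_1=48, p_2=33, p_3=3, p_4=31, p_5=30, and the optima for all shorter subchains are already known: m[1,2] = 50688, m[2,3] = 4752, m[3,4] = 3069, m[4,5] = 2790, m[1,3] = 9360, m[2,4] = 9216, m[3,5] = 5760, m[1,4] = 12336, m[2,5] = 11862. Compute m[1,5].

15030

m[1,5] = min over k∈[1,4] of m[1,k]+m[k+1,5]+p_{0}·p_k·p_{5}.
k=1: 0 + 11862 + 32·48·30 = 57942; k=2: 50688 + 5760 + 32·33·30 = 88128; k=3: 9360 + 2790 + 32·3·30 = 15030; k=4: 12336 + 0 + 32·31·30 = 42096.
Minimum: 15030 at k=3.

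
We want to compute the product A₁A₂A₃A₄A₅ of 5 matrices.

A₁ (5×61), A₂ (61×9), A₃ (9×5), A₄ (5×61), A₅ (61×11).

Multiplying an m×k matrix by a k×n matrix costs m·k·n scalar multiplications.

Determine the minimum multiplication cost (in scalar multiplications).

6600

Adjacent pairs: A₁A₂ = 5·61·9 = 2745; A₂A₃ = 61·9·5 = 2745; A₃A₄ = 9·5·61 = 2745; A₄A₅ = 5·61·11 = 3355.
Length 3: A₁..A₃: k=1: 0+2745+5·61·5=4270; k=2: 2745+0+5·9·5=2970 → min 2970 | A₂..A₄: k=2: 0+2745+61·9·61=36234; k=3: 2745+0+61·5·61=21350 → min 21350 | A₃..A₅: k=3: 0+3355+9·5·11=3850; k=4: 2745+0+9·61·11=8784 → min 3850.
Length 4: A₁..A₄: k=1: 0+21350+5·61·61=39955; k=2: 2745+2745+5·9·61=8235; k=3: 2970+0+5·5·61=4495 → min 4495 | A₂..A₅: k=2: 0+3850+61·9·11=9889; k=3: 2745+3355+61·5·11=9455; k=4: 21350+0+61·61·11=62281 → min 9455.
Length 5: A₁..A₅: k=1: 0+9455+5·61·11=12810; k=2: 2745+3850+5·9·11=7090; k=3: 2970+3355+5·5·11=6600; k=4: 4495+0+5·61·11=7850 → min 6600.
Optimal order: (((A₁A₂)A₃)(A₄A₅)) with cost 6600.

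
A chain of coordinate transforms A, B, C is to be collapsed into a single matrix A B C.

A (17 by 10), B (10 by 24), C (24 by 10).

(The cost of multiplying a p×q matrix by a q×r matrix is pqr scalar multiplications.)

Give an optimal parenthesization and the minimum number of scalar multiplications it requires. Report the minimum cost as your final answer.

(A (B C)): cost 4100.
((A B) C): cost 8160.
Optimal: (A (B C)) with cost 4100.

4100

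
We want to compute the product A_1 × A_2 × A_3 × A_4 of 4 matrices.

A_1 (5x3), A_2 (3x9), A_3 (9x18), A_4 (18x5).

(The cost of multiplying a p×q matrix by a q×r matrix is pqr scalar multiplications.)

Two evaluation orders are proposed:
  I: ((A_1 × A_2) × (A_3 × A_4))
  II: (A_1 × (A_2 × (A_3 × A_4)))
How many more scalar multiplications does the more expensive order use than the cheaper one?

150

Order I = ((A_1 × A_2) × (A_3 × A_4)): (A_1 × A_2): 5×3 by 3×9 → 5×9, cost 5·3·9 = 135; (A_3 × A_4): 9×18 by 18×5 → 9×5, cost 9·18·5 = 810; ((A_1 × A_2) × (A_3 × A_4)): 5×9 by 9×5 → 5×5, cost 5·9·5 = 225; cumulative 1170. Total 1170.
Order II = (A_1 × (A_2 × (A_3 × A_4))): (A_3 × A_4): 9×18 by 18×5 → 9×5, cost 9·18·5 = 810; (A_2 × (A_3 × A_4)): 3×9 by 9×5 → 3×5, cost 3·9·5 = 135; cumulative 945; (A_1 × (A_2 × (A_3 × A_4))): 5×3 by 3×5 → 5×5, cost 5·3·5 = 75; cumulative 1020. Total 1020.
Difference: |1170 − 1020| = 150.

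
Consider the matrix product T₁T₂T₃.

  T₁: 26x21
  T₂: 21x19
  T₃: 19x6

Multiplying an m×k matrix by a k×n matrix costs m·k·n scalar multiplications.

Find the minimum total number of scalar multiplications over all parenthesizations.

Order (T₁(T₂T₃)): (T₂T₃): 21×19 by 19×6 → 21×6, cost 21·19·6 = 2394; (T₁(T₂T₃)): 26×21 by 21×6 → 26×6, cost 26·21·6 = 3276; cumulative 5670. Total 5670.
Order ((T₁T₂)T₃): (T₁T₂): 26×21 by 21×19 → 26×19, cost 26·21·19 = 10374; ((T₁T₂)T₃): 26×19 by 19×6 → 26×6, cost 26·19·6 = 2964; cumulative 13338. Total 13338.
Minimum: 5670.

5670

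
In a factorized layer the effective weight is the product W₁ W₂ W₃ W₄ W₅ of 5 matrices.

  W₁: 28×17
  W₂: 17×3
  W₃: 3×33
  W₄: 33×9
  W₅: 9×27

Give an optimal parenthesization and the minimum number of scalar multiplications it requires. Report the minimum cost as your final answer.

Adjacent pairs: W₁W₂ = 28·17·3 = 1428; W₂W₃ = 17·3·33 = 1683; W₃W₄ = 3·33·9 = 891; W₄W₅ = 33·9·27 = 8019.
Length 3: W₁..W₃: k=1: 0+1683+28·17·33=17391; k=2: 1428+0+28·3·33=4200 → min 4200 | W₂..W₄: k=2: 0+891+17·3·9=1350; k=3: 1683+0+17·33·9=6732 → min 1350 | W₃..W₅: k=3: 0+8019+3·33·27=10692; k=4: 891+0+3·9·27=1620 → min 1620.
Length 4: W₁..W₄: k=1: 0+1350+28·17·9=5634; k=2: 1428+891+28·3·9=3075; k=3: 4200+0+28·33·9=12516 → min 3075 | W₂..W₅: k=2: 0+1620+17·3·27=2997; k=3: 1683+8019+17·33·27=24849; k=4: 1350+0+17·9·27=5481 → min 2997.
Length 5: W₁..W₅: k=1: 0+2997+28·17·27=15849; k=2: 1428+1620+28·3·27=5316; k=3: 4200+8019+28·33·27=37167; k=4: 3075+0+28·9·27=9879 → min 5316.
Optimal parenthesization: ((W₁ W₂) ((W₃ W₄) W₅)) with cost 5316.

5316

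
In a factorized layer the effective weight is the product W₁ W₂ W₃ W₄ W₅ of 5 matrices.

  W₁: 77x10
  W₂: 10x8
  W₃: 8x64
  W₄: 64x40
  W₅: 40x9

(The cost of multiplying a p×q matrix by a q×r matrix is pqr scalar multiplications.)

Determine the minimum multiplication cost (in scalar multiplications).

31010

Adjacent pairs: W₁W₂ = 77·10·8 = 6160; W₂W₃ = 10·8·64 = 5120; W₃W₄ = 8·64·40 = 20480; W₄W₅ = 64·40·9 = 23040.
Length 3: W₁..W₃: k=1: 0+5120+77·10·64=54400; k=2: 6160+0+77·8·64=45584 → min 45584 | W₂..W₄: k=2: 0+20480+10·8·40=23680; k=3: 5120+0+10·64·40=30720 → min 23680 | W₃..W₅: k=3: 0+23040+8·64·9=27648; k=4: 20480+0+8·40·9=23360 → min 23360.
Length 4: W₁..W₄: k=1: 0+23680+77·10·40=54480; k=2: 6160+20480+77·8·40=51280; k=3: 45584+0+77·64·40=242704 → min 51280 | W₂..W₅: k=2: 0+23360+10·8·9=24080; k=3: 5120+23040+10·64·9=33920; k=4: 23680+0+10·40·9=27280 → min 24080.
Length 5: W₁..W₅: k=1: 0+24080+77·10·9=31010; k=2: 6160+23360+77·8·9=35064; k=3: 45584+23040+77·64·9=112976; k=4: 51280+0+77·40·9=79000 → min 31010.
Optimal order: (W₁ (W₂ ((W₃ W₄) W₅))) with cost 31010.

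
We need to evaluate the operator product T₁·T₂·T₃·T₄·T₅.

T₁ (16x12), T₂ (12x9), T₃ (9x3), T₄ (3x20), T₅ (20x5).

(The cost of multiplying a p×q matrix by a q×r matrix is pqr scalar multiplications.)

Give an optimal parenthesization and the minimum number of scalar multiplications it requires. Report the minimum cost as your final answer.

1440

Adjacent pairs: T₁T₂ = 16·12·9 = 1728; T₂T₃ = 12·9·3 = 324; T₃T₄ = 9·3·20 = 540; T₄T₅ = 3·20·5 = 300.
Length 3: T₁..T₃: k=1: 0+324+16·12·3=900; k=2: 1728+0+16·9·3=2160 → min 900 | T₂..T₄: k=2: 0+540+12·9·20=2700; k=3: 324+0+12·3·20=1044 → min 1044 | T₃..T₅: k=3: 0+300+9·3·5=435; k=4: 540+0+9·20·5=1440 → min 435.
Length 4: T₁..T₄: k=1: 0+1044+16·12·20=4884; k=2: 1728+540+16·9·20=5148; k=3: 900+0+16·3·20=1860 → min 1860 | T₂..T₅: k=2: 0+435+12·9·5=975; k=3: 324+300+12·3·5=804; k=4: 1044+0+12·20·5=2244 → min 804.
Length 5: T₁..T₅: k=1: 0+804+16·12·5=1764; k=2: 1728+435+16·9·5=2883; k=3: 900+300+16·3·5=1440; k=4: 1860+0+16·20·5=3460 → min 1440.
Optimal parenthesization: ((T₁·(T₂·T₃))·(T₄·T₅)) with cost 1440.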